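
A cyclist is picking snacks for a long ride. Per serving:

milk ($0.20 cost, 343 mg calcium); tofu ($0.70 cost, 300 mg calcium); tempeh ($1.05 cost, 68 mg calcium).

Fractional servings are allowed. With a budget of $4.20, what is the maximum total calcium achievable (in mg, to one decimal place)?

7203.0 mg

Calcium per dollar: milk 1715, tofu 428.6, tempeh 64.76.
With no serving limits, spend the whole cost allowance on milk: $4.20 / $0.20 × 343 mg = 7203.0 mg.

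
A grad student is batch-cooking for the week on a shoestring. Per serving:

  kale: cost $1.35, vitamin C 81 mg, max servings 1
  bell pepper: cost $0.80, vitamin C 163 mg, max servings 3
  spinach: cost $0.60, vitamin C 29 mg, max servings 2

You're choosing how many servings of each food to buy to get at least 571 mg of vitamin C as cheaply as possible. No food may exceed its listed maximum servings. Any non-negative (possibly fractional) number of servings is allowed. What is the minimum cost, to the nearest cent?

$3.77

Cost per mg of vitamin C: bell pepper $0.0049, kale $0.0167, spinach $0.0207.
Take 3 servings of bell pepper: +489.0 mg vitamin C for $2.40 (total $2.40, still need 82.0 mg).
Take 1 serving of kale: +81.0 mg vitamin C for $1.35 (total $3.75, still need 1.0 mg).
Take 0.03448 servings of spinach: +1.0 mg vitamin C for $0.02 (total $3.77, still need 0.0 mg).
Greedy by cheapest-per-mg is optimal for a single linear constraint, so the minimum cost is $3.77.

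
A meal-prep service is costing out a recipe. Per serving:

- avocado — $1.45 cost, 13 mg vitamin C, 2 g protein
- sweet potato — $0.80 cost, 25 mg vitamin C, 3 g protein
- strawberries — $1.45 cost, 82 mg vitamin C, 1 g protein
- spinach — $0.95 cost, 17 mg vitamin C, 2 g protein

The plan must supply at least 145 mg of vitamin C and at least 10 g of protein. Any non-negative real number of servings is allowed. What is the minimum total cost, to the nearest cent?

$3.66

For a min-cost LP with two ≥-constraints, a basic feasible solution has at most two positive variables.
avocado only: max(145/13, 10/2) = 11.15 servings → $16.17.
sweet potato only: max(145/25, 10/3) = 5.8 servings → $4.64.
strawberries only: max(145/82, 10/1) = 10 servings → $14.50.
spinach only: max(145/17, 10/2) = 8.529 servings → $8.10.
avocado + sweet potato with both targets exact would need a negative amount; discard.
avocado + strawberries with both tight: 4.47 servings and 1.06 servings → $8.02.
avocado + spinach with both targets exact would need a negative amount; discard.
sweet potato + strawberries with both tight: 3.054 servings and 0.8371 servings → $3.66.
sweet potato + spinach: intersection lies outside the first quadrant.
strawberries + spinach with both tight: 0.8163 servings and 4.592 servings → $5.55.
Cheapest feasible corner: $3.66.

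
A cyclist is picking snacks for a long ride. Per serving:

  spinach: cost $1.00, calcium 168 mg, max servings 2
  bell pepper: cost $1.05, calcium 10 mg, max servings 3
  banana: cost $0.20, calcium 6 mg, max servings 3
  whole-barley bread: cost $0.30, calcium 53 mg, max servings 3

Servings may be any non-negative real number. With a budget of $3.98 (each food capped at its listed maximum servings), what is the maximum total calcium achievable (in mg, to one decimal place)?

Calcium per dollar: whole-barley bread 176.7, spinach 168, banana 30, bell pepper 9.524.
Take 3 servings of whole-barley bread: spends $0.90, +159.0 mg calcium (running total 159.0 mg).
Take 2 servings of spinach: spends $2.00, +336.0 mg calcium (running total 495.0 mg).
Take 3 servings of banana: spends $0.60, +18.0 mg calcium (running total 513.0 mg).
Take 0.4571 servings of bell pepper: spends $0.48, +4.6 mg calcium (running total 517.6 mg).
Greedy by best ratio exhausts the cost allowance optimally: 517.6 mg.

517.6 mg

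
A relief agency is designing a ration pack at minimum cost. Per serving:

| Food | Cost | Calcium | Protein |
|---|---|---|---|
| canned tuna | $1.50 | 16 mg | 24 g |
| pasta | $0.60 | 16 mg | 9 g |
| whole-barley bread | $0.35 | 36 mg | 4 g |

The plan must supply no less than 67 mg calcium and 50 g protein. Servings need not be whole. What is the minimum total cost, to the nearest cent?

With two linear requirements the optimum uses one or two foods; enumerate the corners.
canned tuna only: max(67/16, 50/24) = 4.188 servings → $6.28.
pasta only: max(67/16, 50/9) = 5.556 servings → $3.33.
whole-barley bread only: max(67/36, 50/4) = 12.5 servings → $4.38.
canned tuna + pasta with both tight: 0.8208 servings and 3.367 servings → $3.25.
canned tuna + whole-barley bread with both tight: 1.915 servings and 1.01 servings → $3.23.
pasta + whole-barley bread with both targets exact would need a negative amount; discard.
So the least-cost plan costs $3.23.

$3.23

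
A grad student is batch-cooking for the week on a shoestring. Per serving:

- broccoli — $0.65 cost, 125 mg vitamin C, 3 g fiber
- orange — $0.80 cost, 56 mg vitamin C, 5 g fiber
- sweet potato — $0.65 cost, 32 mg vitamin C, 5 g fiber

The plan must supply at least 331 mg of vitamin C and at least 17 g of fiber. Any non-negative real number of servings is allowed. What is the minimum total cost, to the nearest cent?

For a min-cost LP with two ≥-constraints, a basic feasible solution has at most two positive variables.
broccoli only: max(331/125, 17/3) = 5.667 servings → $3.68.
orange only: max(331/56, 17/5) = 5.911 servings → $4.73.
sweet potato only: max(331/32, 17/5) = 10.34 servings → $6.72.
broccoli + orange with both tight: 1.538 servings and 2.477 servings → $2.98.
broccoli + sweet potato with both tight: 2.1 servings and 2.14 servings → $2.76.
orange + sweet potato with both targets exact would need a negative amount; discard.
Cheapest feasible corner: $2.76.

$2.76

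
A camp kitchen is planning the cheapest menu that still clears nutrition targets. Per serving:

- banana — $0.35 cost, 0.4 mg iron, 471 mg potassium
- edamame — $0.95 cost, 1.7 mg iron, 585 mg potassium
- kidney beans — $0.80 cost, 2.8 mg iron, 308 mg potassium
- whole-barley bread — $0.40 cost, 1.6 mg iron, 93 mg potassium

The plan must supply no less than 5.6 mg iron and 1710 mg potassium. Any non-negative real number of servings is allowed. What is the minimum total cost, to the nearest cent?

An LP optimum is at a vertex; with two nutrient constraints at most two foods are used. Check each candidate.
banana only: max(5.6/0.4, 1710/471) = 14 servings → $4.90.
edamame only: max(5.6/1.7, 1710/585) = 3.294 servings → $3.13.
kidney beans only: max(5.6/2.8, 1710/308) = 5.552 servings → $4.44.
whole-barley bread only: max(5.6/1.6, 1710/93) = 18.39 servings → $7.35.
banana + edamame: the both-tight solution has a negative serving — not a feasible corner.
banana + kidney beans with both tight: 2.562 servings and 1.634 servings → $2.20.
banana + whole-barley bread with both tight: 3.092 servings and 2.727 servings → $2.17.
edamame + kidney beans with both tight: 2.749 servings and 0.3311 servings → $2.88.
edamame + whole-barley bread with both tight: 2.848 servings and 0.4744 servings → $2.90.
kidney beans + whole-barley bread: the both-tight solution has a negative serving — not a feasible corner.
So the least-cost plan costs $2.17.

$2.17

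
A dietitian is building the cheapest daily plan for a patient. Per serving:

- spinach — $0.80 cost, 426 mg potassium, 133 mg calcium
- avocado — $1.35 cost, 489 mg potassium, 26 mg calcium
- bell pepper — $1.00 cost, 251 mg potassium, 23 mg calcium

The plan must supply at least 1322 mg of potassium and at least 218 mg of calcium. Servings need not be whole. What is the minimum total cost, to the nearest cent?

With two linear requirements the optimum uses one or two foods; enumerate the corners.
spinach only: max(1322/426, 218/133) = 3.103 servings → $2.48.
avocado only: max(1322/489, 218/26) = 8.385 servings → $11.32.
bell pepper only: max(1322/251, 218/23) = 9.478 servings → $9.48.
spinach + avocado with both tight: 1.339 servings and 1.537 servings → $3.15.
spinach + bell pepper with both tight: 1.031 servings and 3.517 servings → $4.34.
avocado + bell pepper: intersection lies outside the first quadrant.
So the least-cost plan costs $2.48.

$2.48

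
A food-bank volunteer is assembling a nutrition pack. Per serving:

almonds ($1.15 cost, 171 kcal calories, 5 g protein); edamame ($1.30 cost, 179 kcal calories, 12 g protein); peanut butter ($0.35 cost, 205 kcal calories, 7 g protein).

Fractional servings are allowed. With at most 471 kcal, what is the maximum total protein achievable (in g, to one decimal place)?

31.6 g

Protein per kcal: edamame 0.06704, peanut butter 0.03415, almonds 0.02924.
With no serving limits, spend the whole calories allowance on edamame: 471 kcal / 179 kcal × 12 g = 31.6 g.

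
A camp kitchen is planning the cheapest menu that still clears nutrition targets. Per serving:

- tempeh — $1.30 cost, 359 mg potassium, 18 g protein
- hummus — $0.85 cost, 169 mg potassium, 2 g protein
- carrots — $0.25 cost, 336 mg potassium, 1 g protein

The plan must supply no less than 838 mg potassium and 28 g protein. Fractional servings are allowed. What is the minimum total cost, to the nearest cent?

Two binding constraints pin down two serving amounts, so the optimal mix uses at most two foods. The candidates are each food alone (scaled to the tighter of potassium/protein) and each pair with both constraints tight.
tempeh only: max(838/359, 28/18) = 2.334 servings → $3.03.
hummus only: max(838/169, 28/2) = 14 servings → $11.90.
carrots only: max(838/336, 28/1) = 28 servings → $7.00.
tempeh + hummus with both tight: 1.315 servings and 2.165 servings → $3.55.
tempeh + carrots with both tight: 1.506 servings and 0.8845 servings → $2.18.
hummus + carrots: the both-tight solution has a negative serving — not a feasible corner.
So the least-cost plan costs $2.18.

$2.18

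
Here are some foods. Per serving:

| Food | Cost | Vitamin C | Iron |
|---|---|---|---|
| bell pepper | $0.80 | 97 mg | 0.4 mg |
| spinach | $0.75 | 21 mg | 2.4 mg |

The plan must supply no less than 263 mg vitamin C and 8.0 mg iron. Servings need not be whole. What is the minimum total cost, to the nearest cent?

$3.89

bell pepper only: max(263/97, 8.0/0.4) = 20 servings → $16.00.
spinach only: max(263/21, 8.0/2.4) = 12.52 servings → $9.39.
bell pepper + spinach with both tight: 2.064 servings and 2.989 servings → $3.89.
The minimum over all feasible corners is $3.89.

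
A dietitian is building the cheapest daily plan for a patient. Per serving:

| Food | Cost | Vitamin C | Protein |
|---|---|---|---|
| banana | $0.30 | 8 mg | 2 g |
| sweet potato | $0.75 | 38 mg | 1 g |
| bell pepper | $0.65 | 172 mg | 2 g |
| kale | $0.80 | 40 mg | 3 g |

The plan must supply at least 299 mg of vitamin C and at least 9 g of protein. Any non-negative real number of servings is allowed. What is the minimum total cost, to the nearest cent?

Two binding constraints pin down two serving amounts, so the optimal mix uses at most two foods. The candidates are each food alone (scaled to the tighter of vitamin C/protein) and each pair with both constraints tight.
banana only: max(299/8, 9/2) = 37.38 servings → $11.21.
sweet potato only: max(299/38, 9/1) = 9 servings → $6.75.
bell pepper only: max(299/172, 9/2) = 4.5 servings → $2.92.
kale only: max(299/40, 9/3) = 7.475 servings → $5.98.
banana + sweet potato with both tight: 0.6324 servings and 7.735 servings → $5.99.
banana + bell pepper with both tight: 2.896 servings and 1.604 servings → $1.91.
banana + kale: intersection lies outside the first quadrant.
sweet potato + bell pepper: the both-tight solution has a negative serving — not a feasible corner.
sweet potato + kale with both tight: 7.257 servings and 0.5811 servings → $5.91.
bell pepper + kale with both tight: 1.232 servings and 2.179 servings → $2.54.
So the least-cost plan costs $1.91.

$1.91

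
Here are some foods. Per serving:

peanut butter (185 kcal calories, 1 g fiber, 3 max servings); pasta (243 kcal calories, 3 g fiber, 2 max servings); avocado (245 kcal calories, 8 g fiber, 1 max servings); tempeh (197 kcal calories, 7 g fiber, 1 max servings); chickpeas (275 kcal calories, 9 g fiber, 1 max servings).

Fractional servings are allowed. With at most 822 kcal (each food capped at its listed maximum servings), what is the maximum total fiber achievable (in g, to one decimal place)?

Fiber per kcal: tempeh 0.03553, chickpeas 0.03273, avocado 0.03265, pasta 0.01235, peanut butter 0.005405.
Take 1 serving of tempeh: uses 197 kcal, +7.0 g fiber (running total 7.0 g).
Take 1 serving of chickpeas: uses 275 kcal, +9.0 g fiber (running total 16.0 g).
Take 1 serving of avocado: uses 245 kcal, +8.0 g fiber (running total 24.0 g).
Take 0.4321 servings of pasta: uses 105 kcal, +1.3 g fiber (running total 25.3 g).
Greedy by best ratio exhausts the calories allowance optimally: 25.3 g.

25.3 g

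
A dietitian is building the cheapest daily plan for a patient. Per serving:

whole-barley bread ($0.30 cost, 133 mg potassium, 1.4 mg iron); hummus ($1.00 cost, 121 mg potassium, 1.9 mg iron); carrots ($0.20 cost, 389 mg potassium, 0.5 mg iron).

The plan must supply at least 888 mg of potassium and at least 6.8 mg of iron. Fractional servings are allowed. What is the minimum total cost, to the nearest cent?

For a min-cost LP with two ≥-constraints, a basic feasible solution has at most two positive variables.
whole-barley bread only: max(888/133, 6.8/1.4) = 6.677 servings → $2.00.
hummus only: max(888/121, 6.8/1.9) = 7.339 servings → $7.34.
carrots only: max(888/389, 6.8/0.5) = 13.6 servings → $2.72.
whole-barley bread + hummus: intersection lies outside the first quadrant.
whole-barley bread + carrots with both tight: 4.604 servings and 0.7086 servings → $1.52.
hummus + carrots with both tight: 3.244 servings and 1.274 servings → $3.50.
The minimum over all feasible corners is $1.52.

$1.52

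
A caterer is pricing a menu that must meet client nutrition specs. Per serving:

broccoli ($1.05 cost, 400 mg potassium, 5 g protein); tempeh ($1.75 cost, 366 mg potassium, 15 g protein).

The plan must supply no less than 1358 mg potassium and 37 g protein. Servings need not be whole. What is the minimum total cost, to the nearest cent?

A basic optimal solution has at most two foods positive. Try each food alone and each pair with both targets met exactly.
broccoli only: max(1358/400, 37/5) = 7.4 servings → $7.77.
tempeh only: max(1358/366, 37/15) = 3.71 servings → $6.49.
broccoli + tempeh with both tight: 1.637 servings and 1.921 servings → $5.08.
The minimum over all feasible corners is $5.08.

$5.08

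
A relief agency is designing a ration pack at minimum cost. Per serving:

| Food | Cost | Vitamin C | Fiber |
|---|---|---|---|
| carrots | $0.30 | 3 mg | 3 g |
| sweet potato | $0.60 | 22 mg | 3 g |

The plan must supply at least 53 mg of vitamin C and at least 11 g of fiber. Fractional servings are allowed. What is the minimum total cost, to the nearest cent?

At the optimum either one food covers both requirements or two foods hit both targets exactly; no other combination can be cheaper.
carrots only: max(53/3, 11/3) = 17.67 servings → $5.30.
sweet potato only: max(53/22, 11/3) = 3.667 servings → $2.20.
carrots + sweet potato with both tight: 1.456 servings and 2.211 servings → $1.76.
So the least-cost plan costs $1.76.

$1.76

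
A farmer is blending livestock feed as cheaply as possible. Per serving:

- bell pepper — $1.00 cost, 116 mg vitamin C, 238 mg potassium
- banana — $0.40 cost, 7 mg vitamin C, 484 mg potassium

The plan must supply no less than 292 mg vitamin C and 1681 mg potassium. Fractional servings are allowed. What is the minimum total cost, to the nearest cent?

Two binding constraints pin down two serving amounts, so the optimal mix uses at most two foods. The candidates are each food alone (scaled to the tighter of vitamin C/potassium) and each pair with both constraints tight.
bell pepper only: max(292/116, 1681/238) = 7.063 servings → $7.06.
banana only: max(292/7, 1681/484) = 41.71 servings → $16.69.
bell pepper + banana with both tight: 2.378 servings and 2.304 servings → $3.30.
So the least-cost plan costs $3.30.

$3.30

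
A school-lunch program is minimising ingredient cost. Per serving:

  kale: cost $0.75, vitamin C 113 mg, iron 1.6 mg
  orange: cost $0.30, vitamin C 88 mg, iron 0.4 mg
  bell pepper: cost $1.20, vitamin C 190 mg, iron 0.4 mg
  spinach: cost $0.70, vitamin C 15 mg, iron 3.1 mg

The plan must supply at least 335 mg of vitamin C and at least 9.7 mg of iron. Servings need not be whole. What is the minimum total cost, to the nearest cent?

$2.89

A basic optimal solution has at most two foods positive. Try each food alone and each pair with both targets met exactly.
kale only: max(335/113, 9.7/1.6) = 6.062 servings → $4.55.
orange only: max(335/88, 9.7/0.4) = 24.25 servings → $7.28.
bell pepper only: max(335/190, 9.7/0.4) = 24.25 servings → $29.10.
spinach only: max(335/15, 9.7/3.1) = 22.33 servings → $15.63.
kale + orange with both targets exact would need a negative amount; discard.
kale + bell pepper with both targets exact would need a negative amount; discard.
kale + spinach with both tight: 2.737 servings and 1.717 servings → $3.25.
orange + bell pepper: the both-tight solution has a negative serving — not a feasible corner.
orange + spinach with both tight: 3.347 servings and 2.697 servings → $2.89.
bell pepper + spinach with both tight: 1.532 servings and 2.931 servings → $3.89.
The minimum over all feasible corners is $2.89.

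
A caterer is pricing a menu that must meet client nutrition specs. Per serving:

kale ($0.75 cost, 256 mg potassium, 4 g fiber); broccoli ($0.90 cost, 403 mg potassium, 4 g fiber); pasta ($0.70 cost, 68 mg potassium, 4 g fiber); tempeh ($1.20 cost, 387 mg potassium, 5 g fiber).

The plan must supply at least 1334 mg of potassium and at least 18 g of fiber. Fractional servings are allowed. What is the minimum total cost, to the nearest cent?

$3.56

This is a tiny linear program; its minimum lies at a vertex of the feasible set. List the vertices and price them.
kale only: max(1334/256, 18/4) = 5.211 servings → $3.91.
broccoli only: max(1334/403, 18/4) = 4.5 servings → $4.05.
pasta only: max(1334/68, 18/4) = 19.62 servings → $13.73.
tempeh only: max(1334/387, 18/5) = 3.6 servings → $4.32.
kale + broccoli with both tight: 3.262 servings and 1.238 servings → $3.56.
kale + pasta: the both-tight solution has a negative serving — not a feasible corner.
kale + tempeh with both tight: 1.104 servings and 2.716 servings → $4.09.
broccoli + pasta with both tight: 3.069 servings and 1.431 servings → $3.76.
broccoli + tempeh: intersection lies outside the first quadrant.
pasta + tempeh with both tight: 0.245 servings and 3.404 servings → $4.26.
The minimum over all feasible corners is $3.56.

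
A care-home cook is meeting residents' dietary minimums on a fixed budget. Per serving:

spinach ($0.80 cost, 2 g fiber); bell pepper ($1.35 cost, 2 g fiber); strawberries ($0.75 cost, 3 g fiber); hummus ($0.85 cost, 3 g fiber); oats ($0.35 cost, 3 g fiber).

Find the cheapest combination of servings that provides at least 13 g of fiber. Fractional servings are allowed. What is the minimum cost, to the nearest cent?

$1.52

Cost per g of fiber: oats $0.1167, strawberries $0.2500, hummus $0.2833, spinach $0.4000, bell pepper $0.6750.
With no serving limits, use only oats: 13 g / 3 g = 4.333 servings × $0.35 = $1.52.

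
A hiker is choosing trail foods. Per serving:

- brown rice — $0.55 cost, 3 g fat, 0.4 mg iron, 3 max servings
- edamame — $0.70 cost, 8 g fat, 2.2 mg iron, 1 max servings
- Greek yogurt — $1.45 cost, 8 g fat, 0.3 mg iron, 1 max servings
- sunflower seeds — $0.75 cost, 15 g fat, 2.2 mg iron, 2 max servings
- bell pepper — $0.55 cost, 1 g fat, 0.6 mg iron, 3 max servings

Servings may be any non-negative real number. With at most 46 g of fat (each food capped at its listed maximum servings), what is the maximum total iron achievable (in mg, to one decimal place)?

Iron per g fat: bell pepper 0.6, edamame 0.275, sunflower seeds 0.1467, brown rice 0.1333, Greek yogurt 0.0375.
Take 3 servings of bell pepper: uses 3 g fat, +1.8 mg iron (running total 1.8 mg).
Take 1 serving of edamame: uses 8 g fat, +2.2 mg iron (running total 4.0 mg).
Take 2 servings of sunflower seeds: uses 30 g fat, +4.4 mg iron (running total 8.4 mg).
Take 1.667 servings of brown rice: uses 5 g fat, +0.7 mg iron (running total 9.1 mg).
Filling greedily by iron-per-g fat is optimal for one linear limit, giving 9.1 mg.

9.1 mg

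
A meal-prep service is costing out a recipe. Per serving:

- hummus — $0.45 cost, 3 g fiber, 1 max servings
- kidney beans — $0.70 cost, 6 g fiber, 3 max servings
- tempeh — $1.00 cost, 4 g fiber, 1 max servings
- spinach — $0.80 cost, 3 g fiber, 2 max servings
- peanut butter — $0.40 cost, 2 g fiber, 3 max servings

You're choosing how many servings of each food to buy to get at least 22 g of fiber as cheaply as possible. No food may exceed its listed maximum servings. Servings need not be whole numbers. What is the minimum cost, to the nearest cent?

$2.75

Cost per g of fiber: kidney beans $0.1167, hummus $0.1500, peanut butter $0.2000, tempeh $0.2500, spinach $0.2667.
Take 3 servings of kidney beans: +18.0 g fiber for $2.10 (total $2.10, still need 4.0 g).
Take 1 serving of hummus: +3.0 g fiber for $0.45 (total $2.55, still need 1.0 g).
Take 0.5 servings of peanut butter: +1.0 g fiber for $0.20 (total $2.75, still need 0.0 g).
Filling from the cheapest source first is optimal under one linear minimum: $2.75.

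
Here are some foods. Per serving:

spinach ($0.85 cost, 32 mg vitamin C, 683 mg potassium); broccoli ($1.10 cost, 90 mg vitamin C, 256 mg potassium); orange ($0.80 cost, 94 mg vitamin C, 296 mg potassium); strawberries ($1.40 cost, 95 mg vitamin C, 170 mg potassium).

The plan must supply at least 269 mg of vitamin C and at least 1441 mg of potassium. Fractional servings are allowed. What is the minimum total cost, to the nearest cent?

A basic optimal solution has at most two foods positive. Try each food alone and each pair with both targets met exactly.
spinach only: max(269/32, 1441/683) = 8.406 servings → $7.15.
broccoli only: max(269/90, 1441/256) = 5.629 servings → $6.19.
orange only: max(269/94, 1441/296) = 4.868 servings → $3.89.
strawberries only: max(269/95, 1441/170) = 8.476 servings → $11.87.
spinach + broccoli with both tight: 1.142 servings and 2.583 servings → $3.81.
spinach + orange with both tight: 1.02 servings and 2.514 servings → $2.88.
spinach + strawberries with both tight: 1.534 servings and 2.315 servings → $4.54.
broccoli + orange: the both-tight solution has a negative serving — not a feasible corner.
broccoli + strawberries with both targets exact would need a negative amount; discard.
orange + strawberries: intersection lies outside the first quadrant.
The minimum over all feasible corners is $2.88.

$2.88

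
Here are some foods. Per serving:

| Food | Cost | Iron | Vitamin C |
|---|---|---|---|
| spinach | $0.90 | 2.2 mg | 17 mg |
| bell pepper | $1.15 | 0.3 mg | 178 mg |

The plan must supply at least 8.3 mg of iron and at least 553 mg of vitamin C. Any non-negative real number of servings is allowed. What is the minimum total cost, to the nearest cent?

$6.25

This is a tiny linear program; its minimum lies at a vertex of the feasible set. List the vertices and price them.
spinach only: max(8.3/2.2, 553/17) = 32.53 servings → $29.28.
bell pepper only: max(8.3/0.3, 553/178) = 27.67 servings → $31.82.
spinach + bell pepper with both tight: 3.393 servings and 2.783 servings → $6.25.
So the least-cost plan costs $6.25.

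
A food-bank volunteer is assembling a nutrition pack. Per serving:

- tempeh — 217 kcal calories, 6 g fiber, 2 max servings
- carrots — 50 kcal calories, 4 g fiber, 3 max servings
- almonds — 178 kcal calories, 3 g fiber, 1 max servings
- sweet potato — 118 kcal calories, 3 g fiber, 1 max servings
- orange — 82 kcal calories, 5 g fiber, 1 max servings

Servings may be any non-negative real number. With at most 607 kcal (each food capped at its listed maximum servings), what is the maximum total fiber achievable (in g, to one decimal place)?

Fiber per kcal: carrots 0.08, orange 0.06098, tempeh 0.02765, sweet potato 0.02542, almonds 0.01685.
Take 3 servings of carrots: uses 150 kcal, +12.0 g fiber (running total 12.0 g).
Take 1 serving of orange: uses 82 kcal, +5.0 g fiber (running total 17.0 g).
Take 1.728 servings of tempeh: uses 375 kcal, +10.4 g fiber (running total 27.4 g).
Greedy by best ratio exhausts the calories allowance optimally: 27.4 g.

27.4 g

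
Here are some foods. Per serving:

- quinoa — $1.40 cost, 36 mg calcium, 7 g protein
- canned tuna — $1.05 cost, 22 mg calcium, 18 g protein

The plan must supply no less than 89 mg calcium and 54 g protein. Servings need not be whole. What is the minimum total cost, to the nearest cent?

This is a tiny linear program; its minimum lies at a vertex of the feasible set. List the vertices and price them.
quinoa only: max(89/36, 54/7) = 7.714 servings → $10.80.
canned tuna only: max(89/22, 54/18) = 4.045 servings → $4.25.
quinoa + canned tuna with both tight: 0.8381 servings and 2.674 servings → $3.98.
Cheapest feasible corner: $3.98.

$3.98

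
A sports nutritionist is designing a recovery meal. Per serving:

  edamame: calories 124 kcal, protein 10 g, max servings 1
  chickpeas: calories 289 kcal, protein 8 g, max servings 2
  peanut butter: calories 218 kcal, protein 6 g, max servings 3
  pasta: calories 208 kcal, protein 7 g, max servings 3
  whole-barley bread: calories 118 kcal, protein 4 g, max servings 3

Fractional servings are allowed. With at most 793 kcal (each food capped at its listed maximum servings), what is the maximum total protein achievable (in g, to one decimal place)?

Protein per kcal: edamame 0.08065, whole-barley bread 0.0339, pasta 0.03365, chickpeas 0.02768, peanut butter 0.02752.
Take 1 serving of edamame: uses 124 kcal, +10.0 g protein (running total 10.0 g).
Take 3 servings of whole-barley bread: uses 354 kcal, +12.0 g protein (running total 22.0 g).
Take 1.514 servings of pasta: uses 315 kcal, +10.6 g protein (running total 32.6 g).
Filling greedily by protein-per-kcal is optimal for one linear limit, giving 32.6 g.

32.6 g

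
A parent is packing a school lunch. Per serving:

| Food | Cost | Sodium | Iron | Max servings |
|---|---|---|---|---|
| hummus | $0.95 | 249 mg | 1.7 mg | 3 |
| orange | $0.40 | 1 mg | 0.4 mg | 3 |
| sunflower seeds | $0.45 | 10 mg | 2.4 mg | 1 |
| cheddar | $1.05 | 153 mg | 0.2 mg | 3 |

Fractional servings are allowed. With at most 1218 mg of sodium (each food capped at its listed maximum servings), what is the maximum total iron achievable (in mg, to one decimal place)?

Iron per mg sodium: orange 0.4, sunflower seeds 0.24, hummus 0.006827, cheddar 0.001307.
Take 3 servings of orange: uses 3 mg sodium, +1.2 mg iron (running total 1.2 mg).
Take 1 serving of sunflower seeds: uses 10 mg sodium, +2.4 mg iron (running total 3.6 mg).
Take 3 servings of hummus: uses 747 mg sodium, +5.1 mg iron (running total 8.7 mg).
Take 2.993 servings of cheddar: uses 458 mg sodium, +0.6 mg iron (running total 9.3 mg).
Filling greedily by iron-per-mg sodium is optimal for one linear limit, giving 9.3 mg.

9.3 mg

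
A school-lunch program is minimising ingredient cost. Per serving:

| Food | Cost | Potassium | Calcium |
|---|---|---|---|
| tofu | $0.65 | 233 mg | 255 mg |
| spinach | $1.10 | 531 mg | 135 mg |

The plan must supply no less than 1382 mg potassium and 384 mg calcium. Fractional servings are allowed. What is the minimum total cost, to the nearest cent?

$2.89

An LP optimum is at a vertex; with two nutrient constraints at most two foods are used. Check each candidate.
tofu only: max(1382/233, 384/255) = 5.931 servings → $3.86.
spinach only: max(1382/531, 384/135) = 2.844 servings → $3.13.
tofu + spinach with both tight: 0.1668 servings and 2.529 servings → $2.89.
The minimum over all feasible corners is $2.89.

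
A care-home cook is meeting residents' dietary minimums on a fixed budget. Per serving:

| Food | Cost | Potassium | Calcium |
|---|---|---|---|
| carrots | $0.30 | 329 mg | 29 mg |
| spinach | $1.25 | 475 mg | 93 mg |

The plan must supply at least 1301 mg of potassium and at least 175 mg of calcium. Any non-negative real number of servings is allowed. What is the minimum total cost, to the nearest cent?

A basic optimal solution has at most two foods positive. Try each food alone and each pair with both targets met exactly.
carrots only: max(1301/329, 175/29) = 6.034 servings → $1.81.
spinach only: max(1301/475, 175/93) = 2.739 servings → $3.42.
carrots + spinach with both tight: 2.251 servings and 1.18 servings → $2.15.
Cheapest feasible corner: $1.81.

$1.81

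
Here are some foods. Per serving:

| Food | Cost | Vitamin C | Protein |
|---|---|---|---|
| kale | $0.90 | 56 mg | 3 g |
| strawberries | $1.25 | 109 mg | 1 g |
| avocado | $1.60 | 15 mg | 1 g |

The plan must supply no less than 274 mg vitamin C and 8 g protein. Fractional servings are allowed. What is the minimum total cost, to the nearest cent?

kale only: max(274/56, 8/3) = 4.893 servings → $4.40.
strawberries only: max(274/109, 8/1) = 8 servings → $10.00.
avocado only: max(274/15, 8/1) = 18.27 servings → $29.23.
kale + strawberries with both tight: 2.207 servings and 1.38 servings → $3.71.
kale + avocado with both targets exact would need a negative amount; discard.
strawberries + avocado with both tight: 1.638 servings and 6.362 servings → $12.23.
So the least-cost plan costs $3.71.

$3.71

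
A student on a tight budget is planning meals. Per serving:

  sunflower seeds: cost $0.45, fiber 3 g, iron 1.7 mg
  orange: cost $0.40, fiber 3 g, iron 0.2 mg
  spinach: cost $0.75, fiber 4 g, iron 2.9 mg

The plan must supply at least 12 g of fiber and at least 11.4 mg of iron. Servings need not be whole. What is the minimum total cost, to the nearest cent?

A basic optimal solution has at most two foods positive. Try each food alone and each pair with both targets met exactly.
sunflower seeds only: max(12/3, 11.4/1.7) = 6.706 servings → $3.02.
orange only: max(12/3, 11.4/0.2) = 57 servings → $22.80.
spinach only: max(12/4, 11.4/2.9) = 3.931 servings → $2.95.
sunflower seeds + orange: intersection lies outside the first quadrant.
sunflower seeds + spinach with both targets exact would need a negative amount; discard.
orange + spinach: the both-tight solution has a negative serving — not a feasible corner.
Cheapest feasible corner: $2.95.

$2.95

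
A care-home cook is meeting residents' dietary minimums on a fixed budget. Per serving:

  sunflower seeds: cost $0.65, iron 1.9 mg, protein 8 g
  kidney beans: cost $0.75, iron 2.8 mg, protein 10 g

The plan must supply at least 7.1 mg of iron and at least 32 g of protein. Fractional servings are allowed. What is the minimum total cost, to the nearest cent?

sunflower seeds only: max(7.1/1.9, 32/8) = 4 servings → $2.60.
kidney beans only: max(7.1/2.8, 32/10) = 3.2 servings → $2.40.
sunflower seeds + kidney beans: intersection lies outside the first quadrant.
So the least-cost plan costs $2.40.

$2.40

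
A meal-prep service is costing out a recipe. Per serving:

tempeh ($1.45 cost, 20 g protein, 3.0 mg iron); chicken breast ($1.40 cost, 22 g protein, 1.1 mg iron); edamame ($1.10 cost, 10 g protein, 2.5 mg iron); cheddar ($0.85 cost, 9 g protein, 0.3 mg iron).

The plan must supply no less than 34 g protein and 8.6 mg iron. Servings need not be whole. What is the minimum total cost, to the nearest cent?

Check every corner: each single food scaled to meet both minima, and each pair solved so both constraints bind.
tempeh only: max(34/20, 8.6/3.0) = 2.867 servings → $4.16.
chicken breast only: max(34/22, 8.6/1.1) = 7.818 servings → $10.95.
edamame only: max(34/10, 8.6/2.5) = 3.44 servings → $3.78.
cheddar only: max(34/9, 8.6/0.3) = 28.67 servings → $24.37.
tempeh + chicken breast: intersection lies outside the first quadrant.
tempeh + edamame with both targets exact would need a negative amount; discard.
tempeh + cheddar: the both-tight solution has a negative serving — not a feasible corner.
chicken breast + edamame: intersection lies outside the first quadrant.
chicken breast + cheddar with both targets exact would need a negative amount; discard.
edamame + cheddar: intersection lies outside the first quadrant.
Cheapest feasible corner: $3.78.

$3.78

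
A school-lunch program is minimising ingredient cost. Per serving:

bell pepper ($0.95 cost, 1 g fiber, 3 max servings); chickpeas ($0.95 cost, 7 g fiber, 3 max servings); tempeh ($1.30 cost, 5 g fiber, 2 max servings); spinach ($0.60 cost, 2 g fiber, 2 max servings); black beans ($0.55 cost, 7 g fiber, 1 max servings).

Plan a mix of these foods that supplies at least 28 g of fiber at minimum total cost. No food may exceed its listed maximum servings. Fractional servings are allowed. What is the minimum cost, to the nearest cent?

Cost per g of fiber: black beans $0.0786, chickpeas $0.1357, tempeh $0.2600, spinach $0.3000, bell pepper $0.9500.
Take 1 serving of black beans: +7.0 g fiber for $0.55 (total $0.55, still need 21.0 g).
Take 3 servings of chickpeas: +21.0 g fiber for $2.85 (total $3.40, still need 0.0 g).
Greedy by cheapest-per-g is optimal for a single linear constraint, so the minimum cost is $3.40.

$3.40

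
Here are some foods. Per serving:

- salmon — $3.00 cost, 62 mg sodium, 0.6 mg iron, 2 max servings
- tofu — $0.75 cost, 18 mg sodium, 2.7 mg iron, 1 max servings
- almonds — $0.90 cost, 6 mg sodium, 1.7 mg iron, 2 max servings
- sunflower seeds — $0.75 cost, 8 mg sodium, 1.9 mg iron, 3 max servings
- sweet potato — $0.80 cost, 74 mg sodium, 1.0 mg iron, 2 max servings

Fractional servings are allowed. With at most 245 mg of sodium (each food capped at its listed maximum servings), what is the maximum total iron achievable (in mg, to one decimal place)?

14.2 mg

Iron per mg sodium: almonds 0.2833, sunflower seeds 0.2375, tofu 0.15, sweet potato 0.01351, salmon 0.009677.
Take 2 servings of almonds: uses 12 mg sodium, +3.4 mg iron (running total 3.4 mg).
Take 3 servings of sunflower seeds: uses 24 mg sodium, +5.7 mg iron (running total 9.1 mg).
Take 1 serving of tofu: uses 18 mg sodium, +2.7 mg iron (running total 11.8 mg).
Take 2 servings of sweet potato: uses 148 mg sodium, +2.0 mg iron (running total 13.8 mg).
Take 0.6935 servings of salmon: uses 43 mg sodium, +0.4 mg iron (running total 14.2 mg).
Greedy by best ratio exhausts the sodium allowance optimally: 14.2 mg.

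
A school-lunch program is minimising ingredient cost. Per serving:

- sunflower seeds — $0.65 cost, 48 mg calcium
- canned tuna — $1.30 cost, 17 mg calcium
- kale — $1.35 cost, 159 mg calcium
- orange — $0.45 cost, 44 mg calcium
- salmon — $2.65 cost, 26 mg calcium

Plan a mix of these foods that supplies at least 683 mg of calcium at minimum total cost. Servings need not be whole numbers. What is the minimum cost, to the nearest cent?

$5.80

Cost per mg of calcium: kale $0.0085, orange $0.0102, sunflower seeds $0.0135, canned tuna $0.0765, salmon $0.1019.
With no serving limits, use only kale: 683 mg / 159 mg = 4.296 servings × $1.35 = $5.80.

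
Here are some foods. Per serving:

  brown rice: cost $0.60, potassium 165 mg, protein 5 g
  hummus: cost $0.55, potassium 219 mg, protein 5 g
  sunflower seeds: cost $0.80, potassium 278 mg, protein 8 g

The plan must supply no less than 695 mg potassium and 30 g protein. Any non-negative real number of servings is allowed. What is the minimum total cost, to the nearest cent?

$3.00

An LP optimum is at a vertex; with two nutrient constraints at most two foods are used. Check each candidate.
brown rice only: max(695/165, 30/5) = 6 servings → $3.60.
hummus only: max(695/219, 30/5) = 6 servings → $3.30.
sunflower seeds only: max(695/278, 30/8) = 3.75 servings → $3.00.
brown rice + hummus: intersection lies outside the first quadrant.
brown rice + sunflower seeds with both targets exact would need a negative amount; discard.
hummus + sunflower seeds with both targets exact would need a negative amount; discard.
The minimum over all feasible corners is $3.00.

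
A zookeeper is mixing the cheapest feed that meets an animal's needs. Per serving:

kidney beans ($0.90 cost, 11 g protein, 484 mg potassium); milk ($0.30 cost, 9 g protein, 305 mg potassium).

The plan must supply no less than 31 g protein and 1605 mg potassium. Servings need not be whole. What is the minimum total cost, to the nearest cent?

$1.58

A basic optimal solution has at most two foods positive. Try each food alone and each pair with both targets met exactly.
kidney beans only: max(31/11, 1605/484) = 3.316 servings → $2.98.
milk only: max(31/9, 1605/305) = 5.262 servings → $1.58.
kidney beans + milk: the both-tight solution has a negative serving — not a feasible corner.
Cheapest feasible corner: $1.58.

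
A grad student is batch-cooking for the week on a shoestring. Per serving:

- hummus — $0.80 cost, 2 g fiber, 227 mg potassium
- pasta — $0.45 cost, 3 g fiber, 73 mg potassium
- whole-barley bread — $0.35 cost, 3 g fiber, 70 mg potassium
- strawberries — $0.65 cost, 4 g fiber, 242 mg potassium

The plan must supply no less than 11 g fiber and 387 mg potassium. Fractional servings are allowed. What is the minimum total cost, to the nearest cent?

An LP optimum is at a vertex; with two nutrient constraints at most two foods are used. Check each candidate.
hummus only: max(11/2, 387/227) = 5.5 servings → $4.40.
pasta only: max(11/3, 387/73) = 5.301 servings → $2.39.
whole-barley bread only: max(11/3, 387/70) = 5.529 servings → $1.94.
strawberries only: max(11/4, 387/242) = 2.75 servings → $1.79.
hummus + pasta with both tight: 0.6692 servings and 3.221 servings → $1.98.
hummus + whole-barley bread with both tight: 0.7227 servings and 3.185 servings → $1.69.
hummus + strawberries with both targets exact would need a negative amount; discard.
pasta + whole-barley bread: intersection lies outside the first quadrant.
pasta + strawberries with both tight: 2.567 servings and 0.8249 servings → $1.69.
whole-barley bread + strawberries with both tight: 2.498 servings and 0.8767 servings → $1.44.
Cheapest feasible corner: $1.44.

$1.44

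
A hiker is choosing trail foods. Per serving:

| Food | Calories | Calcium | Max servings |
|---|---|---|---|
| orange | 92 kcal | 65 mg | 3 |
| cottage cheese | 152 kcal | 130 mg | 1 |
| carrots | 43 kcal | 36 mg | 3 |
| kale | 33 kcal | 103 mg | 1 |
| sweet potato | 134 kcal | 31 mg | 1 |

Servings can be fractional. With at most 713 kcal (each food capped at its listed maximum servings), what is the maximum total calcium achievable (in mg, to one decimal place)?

564.5 mg

Calcium per kcal: kale 3.121, cottage cheese 0.8553, carrots 0.8372, orange 0.7065, sweet potato 0.2313.
Take 1 serving of kale: uses 33 kcal, +103.0 mg calcium (running total 103.0 mg).
Take 1 serving of cottage cheese: uses 152 kcal, +130.0 mg calcium (running total 233.0 mg).
Take 3 servings of carrots: uses 129 kcal, +108.0 mg calcium (running total 341.0 mg).
Take 3 servings of orange: uses 276 kcal, +195.0 mg calcium (running total 536.0 mg).
Take 0.9179 servings of sweet potato: uses 123 kcal, +28.5 mg calcium (running total 564.5 mg).
Filling greedily by calcium-per-kcal is optimal for one linear limit, giving 564.5 mg.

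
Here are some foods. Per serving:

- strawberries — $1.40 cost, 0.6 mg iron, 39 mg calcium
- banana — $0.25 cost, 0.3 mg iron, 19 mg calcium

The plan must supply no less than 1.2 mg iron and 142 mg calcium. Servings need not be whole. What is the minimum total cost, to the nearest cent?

Minimising a linear cost over {iron ≥ 1.2, calcium ≥ 142, servings ≥ 0} — the optimum is at a vertex, using one or two foods.
strawberries only: max(1.2/0.6, 142/39) = 3.641 servings → $5.10.
banana only: max(1.2/0.3, 142/19) = 7.474 servings → $1.87.
strawberries + banana: intersection lies outside the first quadrant.
The minimum over all feasible corners is $1.87.

$1.87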